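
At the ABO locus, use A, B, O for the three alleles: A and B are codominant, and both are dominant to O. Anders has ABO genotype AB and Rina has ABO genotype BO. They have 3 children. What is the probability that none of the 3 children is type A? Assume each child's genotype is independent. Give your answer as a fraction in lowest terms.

27/64

ABO cross AB × BO → 1/4 A, 1/2 B, 1/4 AB.
So P(type A) = 1/4 per child.
P(not type A) = 3/4 for one child; (3/4)^3 = 27/64.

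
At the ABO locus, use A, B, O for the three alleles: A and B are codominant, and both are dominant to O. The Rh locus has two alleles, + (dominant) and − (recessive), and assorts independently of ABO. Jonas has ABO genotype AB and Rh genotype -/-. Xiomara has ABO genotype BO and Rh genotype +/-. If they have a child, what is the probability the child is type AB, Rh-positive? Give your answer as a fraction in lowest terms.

1/8

ABO cross AB × BO → offspring phenotypes: 1/4 A, 1/2 B, 1/4 AB.
Rh cross -/- × +/- → 1/2 Rh+, 1/2 Rh-.
Independent loci: P(type AB, Rh-positive) = 1/4 × 1/2 = 1/8.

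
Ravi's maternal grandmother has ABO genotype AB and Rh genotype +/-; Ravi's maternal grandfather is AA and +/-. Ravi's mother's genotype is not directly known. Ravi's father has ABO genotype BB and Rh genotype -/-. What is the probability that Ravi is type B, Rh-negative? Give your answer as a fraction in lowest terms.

1/8

Ravi's mother's ABO genotype from AB × AA: 1/2 AA, 1/2 AB.
Crossing each possibility with the father BB and summing P(type B): 1/2·0 + 1/2·1/2 = 1/4.
Similarly for Rh via the mother's Rh distribution: P(Rh-) = 1/2.
Independent loci: 1/4 × 1/2 = 1/8.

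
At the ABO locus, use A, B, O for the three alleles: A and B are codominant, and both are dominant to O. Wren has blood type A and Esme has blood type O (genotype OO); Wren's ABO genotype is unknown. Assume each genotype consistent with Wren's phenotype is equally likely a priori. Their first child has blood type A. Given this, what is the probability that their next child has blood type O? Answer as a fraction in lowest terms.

1/6

Possible genotypes: Wren ∈ {AA, AO}; Esme ∈ {OO}.
Weight each parental genotype pair by prior × P(type-A child):
  AA × OO: posterior weight 2/3; P(next child type O) = 0.
  AO × OO: posterior weight 1/3; P(next child type O) = 1/2.
Weighted sum = 1/6.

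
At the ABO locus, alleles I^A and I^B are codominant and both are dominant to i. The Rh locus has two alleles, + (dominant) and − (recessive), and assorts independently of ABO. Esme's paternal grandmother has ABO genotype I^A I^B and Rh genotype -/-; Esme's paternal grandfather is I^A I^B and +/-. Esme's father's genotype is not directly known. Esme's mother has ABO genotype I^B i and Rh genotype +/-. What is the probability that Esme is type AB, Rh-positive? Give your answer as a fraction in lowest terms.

5/32

Esme's father's ABO genotype from I^A I^B × I^A I^B: 1/4 I^A I^A, 1/2 I^A I^B, 1/4 I^B I^B.
Crossing each possibility with the mother I^B i and summing P(type AB): 1/4·1/2 + 1/2·1/4 + 1/4·0 = 1/4.
Similarly for Rh via the father's Rh distribution: P(Rh+) = 5/8.
Independent loci: 1/4 × 5/8 = 5/32.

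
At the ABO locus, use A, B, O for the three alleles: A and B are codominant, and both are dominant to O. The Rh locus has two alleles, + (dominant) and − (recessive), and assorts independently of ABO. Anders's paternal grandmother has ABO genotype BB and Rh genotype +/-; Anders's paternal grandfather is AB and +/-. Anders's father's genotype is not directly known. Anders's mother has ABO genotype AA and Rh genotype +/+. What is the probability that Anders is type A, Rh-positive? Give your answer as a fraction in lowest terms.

1/4

Anders's father's ABO genotype from BB × AB: 1/2 AB, 1/2 BB.
Crossing each possibility with the mother AA and summing P(type A): 1/2·1/2 + 1/2·0 = 1/4.
Similarly for Rh via the father's Rh distribution: P(Rh+) = 1.
Independent loci: 1/4 × 1 = 1/4.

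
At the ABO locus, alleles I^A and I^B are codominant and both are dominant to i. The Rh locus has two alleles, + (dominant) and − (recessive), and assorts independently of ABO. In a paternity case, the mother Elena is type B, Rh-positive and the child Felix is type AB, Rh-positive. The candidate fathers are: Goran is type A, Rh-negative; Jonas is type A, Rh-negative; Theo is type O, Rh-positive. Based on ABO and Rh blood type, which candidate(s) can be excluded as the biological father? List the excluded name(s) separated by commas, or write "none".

A candidate is excluded only if no genotype consistent with his phenotype could produce a type AB, Rh-positive child with a type B, Rh-positive mother.
Theo (type O, Rh+): no genotype consistent with that phenotype can produce a type-AB Rh+ child with a type-B mother.

Theo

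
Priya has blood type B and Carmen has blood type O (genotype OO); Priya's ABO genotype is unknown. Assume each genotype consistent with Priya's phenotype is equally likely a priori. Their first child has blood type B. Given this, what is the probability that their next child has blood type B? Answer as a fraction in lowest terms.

Possible genotypes: Priya ∈ {BB, BO}; Carmen ∈ {OO}.
Weight each parental genotype pair by prior × P(type-B child):
  BB × OO: posterior weight 2/3; P(next child type B) = 1.
  BO × OO: posterior weight 1/3; P(next child type B) = 1/2.
Weighted sum = 5/6.

5/6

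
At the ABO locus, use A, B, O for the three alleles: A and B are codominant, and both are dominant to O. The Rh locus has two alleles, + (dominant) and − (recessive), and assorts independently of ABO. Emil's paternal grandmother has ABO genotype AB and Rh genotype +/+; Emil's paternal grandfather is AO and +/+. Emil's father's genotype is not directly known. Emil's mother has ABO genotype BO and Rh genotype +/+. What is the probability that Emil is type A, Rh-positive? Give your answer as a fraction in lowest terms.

1/4

Emil's father's ABO genotype from AB × AO: 1/4 AA, 1/4 AB, 1/4 AO, 1/4 BO.
Crossing each possibility with the mother BO and summing P(type A): 1/4·1/2 + 1/4·1/4 + 1/4·1/4 + 1/4·0 = 1/4.
Similarly for Rh via the father's Rh distribution: P(Rh+) = 1.
Independent loci: 1/4 × 1 = 1/4.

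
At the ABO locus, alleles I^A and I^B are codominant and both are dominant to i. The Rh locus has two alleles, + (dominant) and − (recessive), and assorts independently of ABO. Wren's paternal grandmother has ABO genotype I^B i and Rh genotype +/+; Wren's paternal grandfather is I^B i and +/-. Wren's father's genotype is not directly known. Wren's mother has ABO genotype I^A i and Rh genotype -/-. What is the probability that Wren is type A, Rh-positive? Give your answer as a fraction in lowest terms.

3/16

Wren's father's ABO genotype from I^B i × I^B i: 1/4 I^B I^B, 1/2 I^B i, 1/4 i i.
Crossing each possibility with the mother I^A i and summing P(type A): 1/4·0 + 1/2·1/4 + 1/4·1/2 = 1/4.
Similarly for Rh via the father's Rh distribution: P(Rh+) = 3/4.
Independent loci: 1/4 × 3/4 = 3/16.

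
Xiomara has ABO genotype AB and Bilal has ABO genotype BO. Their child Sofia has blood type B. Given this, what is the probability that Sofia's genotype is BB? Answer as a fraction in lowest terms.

1/2

Cross AB × BO → 1/4 AB, 1/4 AO, 1/4 BB, 1/4 BO.
Type-B genotypes among offspring: BB (1/4), BO (1/4); total 1/2.
P(BB | type B) = (1/4) / (1/2) = 1/2.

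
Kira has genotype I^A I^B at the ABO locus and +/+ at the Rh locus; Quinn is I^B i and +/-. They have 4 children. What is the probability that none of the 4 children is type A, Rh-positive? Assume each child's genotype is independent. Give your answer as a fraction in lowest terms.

81/256

ABO cross I^A I^B × I^B i → 1/4 A, 1/2 B, 1/4 AB.
Rh cross +/+ × +/- → 1 Rh+; so P(type A, Rh-positive) = 1/4 × 1 = 1/4 per child.
P(not type A, Rh-positive) = 3/4 for one child; (3/4)^4 = 81/256.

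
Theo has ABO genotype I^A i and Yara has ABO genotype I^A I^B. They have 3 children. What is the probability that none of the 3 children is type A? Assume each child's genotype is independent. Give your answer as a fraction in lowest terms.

ABO cross I^A i × I^A I^B → 1/2 A, 1/4 B, 1/4 AB.
So P(type A) = 1/2 per child.
P(not type A) = 1/2 for one child; (1/2)^3 = 1/8.

1/8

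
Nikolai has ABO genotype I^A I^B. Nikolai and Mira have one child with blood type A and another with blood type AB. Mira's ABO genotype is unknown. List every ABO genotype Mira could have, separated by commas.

For each candidate genotype of Mira, check whether crossing it with I^A I^B can produce every observed child phenotype.
  I^A I^A → possible child types {A, AB} ✓
  I^A I^B → possible child types {A, B, AB} ✓
  I^A i → possible child types {A, B, AB} ✓
  I^B I^B → possible child types {B, AB} ✗
  I^B i → possible child types {A, B, AB} ✓
  i i → possible child types {A, B} ✗

I^A I^A, I^A I^B, I^A i, I^B i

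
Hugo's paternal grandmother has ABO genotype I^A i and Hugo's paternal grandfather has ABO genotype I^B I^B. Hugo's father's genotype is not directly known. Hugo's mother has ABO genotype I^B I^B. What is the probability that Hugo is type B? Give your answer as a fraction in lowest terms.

3/4

Hugo's father's ABO genotype from I^A i × I^B I^B: 1/2 I^A I^B, 1/2 I^B i.
Crossing each possibility with the mother I^B I^B and summing P(type B): 1/2·1/2 + 1/2·1 = 3/4.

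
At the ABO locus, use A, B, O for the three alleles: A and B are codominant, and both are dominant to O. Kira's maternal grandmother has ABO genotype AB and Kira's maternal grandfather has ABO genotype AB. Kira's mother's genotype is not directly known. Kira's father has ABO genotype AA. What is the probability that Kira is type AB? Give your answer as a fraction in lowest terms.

Kira's mother's ABO genotype from AB × AB: 1/4 AA, 1/2 AB, 1/4 BB.
Crossing each possibility with the father AA and summing P(type AB): 1/4·0 + 1/2·1/2 + 1/4·1 = 1/2.

1/2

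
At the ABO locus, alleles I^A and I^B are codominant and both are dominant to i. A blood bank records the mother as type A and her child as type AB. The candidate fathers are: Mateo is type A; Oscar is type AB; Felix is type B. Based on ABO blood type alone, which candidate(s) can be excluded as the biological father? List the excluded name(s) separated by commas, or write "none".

A candidate is excluded only if no genotype consistent with his phenotype could produce a type AB child with a type A mother.
Mateo (type A): no genotype consistent with that phenotype can produce a type-AB child with a type-A mother.

Mateo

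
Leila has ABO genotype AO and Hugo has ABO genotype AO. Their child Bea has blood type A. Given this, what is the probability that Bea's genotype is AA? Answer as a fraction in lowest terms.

Cross AO × AO → 1/4 AA, 1/2 AO, 1/4 OO.
Type-A genotypes among offspring: AA (1/4), AO (1/2); total 3/4.
P(AA | type A) = (1/4) / (3/4) = 1/3.

1/3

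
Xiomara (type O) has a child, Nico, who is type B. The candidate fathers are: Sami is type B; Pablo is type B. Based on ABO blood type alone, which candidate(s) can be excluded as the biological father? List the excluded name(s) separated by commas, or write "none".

none

A candidate is excluded only if no genotype consistent with his phenotype could produce a type B child with a type O mother.
Every candidate has at least one consistent genotype combination, so none can be excluded.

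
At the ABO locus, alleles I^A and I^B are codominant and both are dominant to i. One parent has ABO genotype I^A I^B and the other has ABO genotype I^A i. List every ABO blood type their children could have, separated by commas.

A, B, AB

Gametes from I^A I^B × I^A i give offspring ABO genotypes I^A I^A, I^A I^B, I^A i, I^B i, i.e. phenotypes A, B, AB.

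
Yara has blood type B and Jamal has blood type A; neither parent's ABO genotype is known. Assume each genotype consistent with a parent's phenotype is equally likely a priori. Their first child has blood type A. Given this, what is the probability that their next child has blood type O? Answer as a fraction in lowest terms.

1/12

Possible genotypes: Yara ∈ {I^B I^B, I^B i}; Jamal ∈ {I^A I^A, I^A i}.
Weight each parental genotype pair by prior × P(type-A child):
  I^B i × I^A I^A: posterior weight 2/3; P(next child type O) = 0.
  I^B i × I^A i: posterior weight 1/3; P(next child type O) = 1/4.
Weighted sum = 1/12.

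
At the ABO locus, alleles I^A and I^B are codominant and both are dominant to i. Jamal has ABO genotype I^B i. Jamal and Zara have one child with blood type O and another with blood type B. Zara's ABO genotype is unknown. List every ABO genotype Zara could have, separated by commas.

For each candidate genotype of Zara, check whether crossing it with I^B i can produce every observed child phenotype.
  I^A I^A → possible child types {A, AB} ✗
  I^A I^B → possible child types {A, B, AB} ✗
  I^A i → possible child types {O, A, B, AB} ✓
  I^B I^B → possible child types {B} ✗
  I^B i → possible child types {O, B} ✓
  i i → possible child types {O, B} ✓

I^A i, I^B i, i i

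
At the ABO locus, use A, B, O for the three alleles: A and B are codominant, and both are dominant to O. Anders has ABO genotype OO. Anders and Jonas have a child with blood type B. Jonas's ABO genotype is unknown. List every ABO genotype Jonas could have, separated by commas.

For each candidate genotype of Jonas, check whether crossing it with OO can produce every observed child phenotype.
  AA → possible child types {A} ✗
  AB → possible child types {A, B} ✓
  AO → possible child types {O, A} ✗
  BB → possible child types {B} ✓
  BO → possible child types {O, B} ✓
  OO → possible child types {O} ✗

AB, BB, BO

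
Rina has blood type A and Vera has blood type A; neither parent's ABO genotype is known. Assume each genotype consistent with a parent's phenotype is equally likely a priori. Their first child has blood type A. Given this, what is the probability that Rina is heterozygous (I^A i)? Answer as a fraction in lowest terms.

7/15

Possible genotypes: Rina ∈ {I^A I^A, I^A i}; Vera ∈ {I^A I^A, I^A i}.
Weight each parental genotype pair by prior × P(type-A child):
  I^A I^A × I^A I^A: posterior weight 4/15.
  I^A I^A × I^A i: posterior weight 4/15.
  I^A i × I^A I^A: posterior weight 4/15.
  I^A i × I^A i: posterior weight 1/5.
Sum the posterior weight over pairs where Rina is I^A i: 7/15.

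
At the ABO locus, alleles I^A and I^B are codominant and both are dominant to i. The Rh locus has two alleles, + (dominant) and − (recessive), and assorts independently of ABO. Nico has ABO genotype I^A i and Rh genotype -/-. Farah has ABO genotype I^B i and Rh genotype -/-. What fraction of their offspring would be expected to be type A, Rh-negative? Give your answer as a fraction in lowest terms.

1/4

ABO cross I^A i × I^B i → offspring phenotypes: 1/4 O, 1/4 A, 1/4 B, 1/4 AB.
Rh cross -/- × -/- → 1 Rh-.
Independent loci: P(type A, Rh-negative) = 1/4 × 1 = 1/4.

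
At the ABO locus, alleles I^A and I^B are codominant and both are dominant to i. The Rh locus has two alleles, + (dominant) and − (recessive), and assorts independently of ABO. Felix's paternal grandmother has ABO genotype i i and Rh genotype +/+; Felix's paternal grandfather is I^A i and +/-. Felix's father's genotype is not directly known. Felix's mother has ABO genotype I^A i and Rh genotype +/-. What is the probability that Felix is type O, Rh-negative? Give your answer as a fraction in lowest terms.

Felix's father's ABO genotype from i i × I^A i: 1/2 I^A i, 1/2 i i.
Crossing each possibility with the mother I^A i and summing P(type O): 1/2·1/4 + 1/2·1/2 = 3/8.
Similarly for Rh via the father's Rh distribution: P(Rh-) = 1/8.
Independent loci: 3/8 × 1/8 = 3/64.

3/64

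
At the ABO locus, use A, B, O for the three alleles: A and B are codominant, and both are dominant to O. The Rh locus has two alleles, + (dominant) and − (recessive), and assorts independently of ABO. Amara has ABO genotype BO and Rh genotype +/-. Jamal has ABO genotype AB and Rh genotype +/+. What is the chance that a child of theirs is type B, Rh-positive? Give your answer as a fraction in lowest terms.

ABO cross BO × AB → offspring phenotypes: 1/4 A, 1/2 B, 1/4 AB.
Rh cross +/- × +/+ → 1 Rh+.
Independent loci: P(type B, Rh-positive) = 1/2 × 1 = 1/2.

1/2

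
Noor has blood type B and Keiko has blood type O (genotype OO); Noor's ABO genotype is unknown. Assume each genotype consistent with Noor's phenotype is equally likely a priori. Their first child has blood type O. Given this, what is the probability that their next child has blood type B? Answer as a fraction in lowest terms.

Possible genotypes: Noor ∈ {BB, BO}; Keiko ∈ {OO}.
Weight each parental genotype pair by prior × P(type-O child):
  BO × OO: posterior weight 1; P(next child type B) = 1/2.
Weighted sum = 1/2.

1/2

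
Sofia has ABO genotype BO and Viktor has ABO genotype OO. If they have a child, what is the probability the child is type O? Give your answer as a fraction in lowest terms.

ABO cross BO × OO → offspring phenotypes: 1/2 O, 1/2 B.
So P(type O) = 1/2.

1/2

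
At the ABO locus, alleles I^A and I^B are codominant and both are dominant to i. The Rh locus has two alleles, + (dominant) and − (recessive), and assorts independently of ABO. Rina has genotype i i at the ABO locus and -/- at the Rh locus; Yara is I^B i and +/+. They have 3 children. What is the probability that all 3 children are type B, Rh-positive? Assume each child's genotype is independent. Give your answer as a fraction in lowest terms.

ABO cross i i × I^B i → 1/2 O, 1/2 B.
Rh cross -/- × +/+ → 1 Rh+; so P(type B, Rh-positive) = 1/2 × 1 = 1/2 per child.
All 3 independent: (1/2)^3 = 1/8.

1/8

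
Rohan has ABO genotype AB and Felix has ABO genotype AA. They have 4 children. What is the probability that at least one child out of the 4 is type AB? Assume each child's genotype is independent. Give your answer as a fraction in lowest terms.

ABO cross AB × AA → 1/2 A, 1/2 AB.
So P(type AB) = 1/2 per child.
P(none) = (1/2)^4 = 1/16; P(at least one) = 1 − 1/16 = 15/16.

15/16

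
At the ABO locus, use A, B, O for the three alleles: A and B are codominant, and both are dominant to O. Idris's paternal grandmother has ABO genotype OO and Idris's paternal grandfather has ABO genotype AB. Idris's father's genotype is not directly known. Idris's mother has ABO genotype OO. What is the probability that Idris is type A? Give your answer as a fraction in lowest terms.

Idris's father's ABO genotype from OO × AB: 1/2 AO, 1/2 BO.
Crossing each possibility with the mother OO and summing P(type A): 1/2·1/2 + 1/2·0 = 1/4.

1/4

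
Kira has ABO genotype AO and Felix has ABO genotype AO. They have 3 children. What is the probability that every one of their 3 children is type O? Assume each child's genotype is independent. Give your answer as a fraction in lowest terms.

1/64

ABO cross AO × AO → 1/4 O, 3/4 A.
So P(type O) = 1/4 per child.
All 3 independent: (1/4)^3 = 1/64.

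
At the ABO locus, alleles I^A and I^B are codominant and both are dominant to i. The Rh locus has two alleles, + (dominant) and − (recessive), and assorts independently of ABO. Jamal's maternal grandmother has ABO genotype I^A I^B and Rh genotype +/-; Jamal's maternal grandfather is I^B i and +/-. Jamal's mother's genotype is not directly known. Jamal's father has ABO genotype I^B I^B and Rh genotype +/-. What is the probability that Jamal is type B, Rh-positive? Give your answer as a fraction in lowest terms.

9/16

Jamal's mother's ABO genotype from I^A I^B × I^B i: 1/4 I^A I^B, 1/4 I^A i, 1/4 I^B I^B, 1/4 I^B i.
Crossing each possibility with the father I^B I^B and summing P(type B): 1/4·1/2 + 1/4·1/2 + 1/4·1 + 1/4·1 = 3/4.
Similarly for Rh via the mother's Rh distribution: P(Rh+) = 3/4.
Independent loci: 3/4 × 3/4 = 9/16.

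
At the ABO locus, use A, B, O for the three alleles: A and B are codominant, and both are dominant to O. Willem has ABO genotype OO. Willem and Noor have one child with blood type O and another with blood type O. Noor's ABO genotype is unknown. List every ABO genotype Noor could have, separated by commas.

For each candidate genotype of Noor, check whether crossing it with OO can produce every observed child phenotype.
  AA → possible child types {A} ✗
  AB → possible child types {A, B} ✗
  AO → possible child types {O, A} ✓
  BB → possible child types {B} ✗
  BO → possible child types {O, B} ✓
  OO → possible child types {O} ✓

AO, BO, OO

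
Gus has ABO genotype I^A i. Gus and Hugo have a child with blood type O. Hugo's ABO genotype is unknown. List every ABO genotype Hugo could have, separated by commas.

I^A i, I^B i, i i

For each candidate genotype of Hugo, check whether crossing it with I^A i can produce every observed child phenotype.
  I^A I^A → possible child types {A} ✗
  I^A I^B → possible child types {A, B, AB} ✗
  I^A i → possible child types {O, A} ✓
  I^B I^B → possible child types {B, AB} ✗
  I^B i → possible child types {O, A, B, AB} ✓
  i i → possible child types {O, A} ✓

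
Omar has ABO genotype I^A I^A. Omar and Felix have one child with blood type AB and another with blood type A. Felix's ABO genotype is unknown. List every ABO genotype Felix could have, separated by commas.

For each candidate genotype of Felix, check whether crossing it with I^A I^A can produce every observed child phenotype.
  I^A I^A → possible child types {A} ✗
  I^A I^B → possible child types {A, AB} ✓
  I^A i → possible child types {A} ✗
  I^B I^B → possible child types {AB} ✗
  I^B i → possible child types {A, AB} ✓
  i i → possible child types {A} ✗

I^A I^B, I^B i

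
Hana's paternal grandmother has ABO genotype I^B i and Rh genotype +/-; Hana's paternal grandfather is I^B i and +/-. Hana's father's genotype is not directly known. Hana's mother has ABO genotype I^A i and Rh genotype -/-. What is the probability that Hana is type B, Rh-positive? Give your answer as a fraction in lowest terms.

1/8

Hana's father's ABO genotype from I^B i × I^B i: 1/4 I^B I^B, 1/2 I^B i, 1/4 i i.
Crossing each possibility with the mother I^A i and summing P(type B): 1/4·1/2 + 1/2·1/4 + 1/4·0 = 1/4.
Similarly for Rh via the father's Rh distribution: P(Rh+) = 1/2.
Independent loci: 1/4 × 1/2 = 1/8.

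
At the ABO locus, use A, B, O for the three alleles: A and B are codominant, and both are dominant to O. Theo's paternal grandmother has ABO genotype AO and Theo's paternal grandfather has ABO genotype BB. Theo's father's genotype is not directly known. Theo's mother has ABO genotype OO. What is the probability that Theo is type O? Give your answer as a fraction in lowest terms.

Theo's father's ABO genotype from AO × BB: 1/2 AB, 1/2 BO.
Crossing each possibility with the mother OO and summing P(type O): 1/2·0 + 1/2·1/2 = 1/4.

1/4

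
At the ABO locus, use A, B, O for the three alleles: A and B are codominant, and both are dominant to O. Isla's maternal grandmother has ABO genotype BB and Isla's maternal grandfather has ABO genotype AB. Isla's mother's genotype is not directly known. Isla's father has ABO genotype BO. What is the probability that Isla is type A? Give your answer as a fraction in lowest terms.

1/8

Isla's mother's ABO genotype from BB × AB: 1/2 AB, 1/2 BB.
Crossing each possibility with the father BO and summing P(type A): 1/2·1/4 + 1/2·0 = 1/8.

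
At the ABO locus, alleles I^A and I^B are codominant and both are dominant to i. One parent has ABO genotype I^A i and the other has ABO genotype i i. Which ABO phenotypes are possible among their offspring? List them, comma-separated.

Gametes from I^A i × i i give offspring ABO genotypes I^A i, i i, i.e. phenotypes O, A.

O, A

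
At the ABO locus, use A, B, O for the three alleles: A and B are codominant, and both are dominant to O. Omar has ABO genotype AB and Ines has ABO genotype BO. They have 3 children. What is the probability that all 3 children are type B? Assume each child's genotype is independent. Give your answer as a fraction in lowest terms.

ABO cross AB × BO → 1/4 A, 1/2 B, 1/4 AB.
So P(type B) = 1/2 per child.
All 3 independent: (1/2)^3 = 1/8.

1/8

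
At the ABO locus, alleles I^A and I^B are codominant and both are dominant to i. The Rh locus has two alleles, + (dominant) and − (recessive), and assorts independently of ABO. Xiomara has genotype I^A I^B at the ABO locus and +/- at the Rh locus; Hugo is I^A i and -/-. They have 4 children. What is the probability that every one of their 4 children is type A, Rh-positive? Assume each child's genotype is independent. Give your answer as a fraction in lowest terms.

1/256

ABO cross I^A I^B × I^A i → 1/2 A, 1/4 B, 1/4 AB.
Rh cross +/- × -/- → 1/2 Rh+, 1/2 Rh-; so P(type A, Rh-positive) = 1/2 × 1/2 = 1/4 per child.
All 4 independent: (1/4)^4 = 1/256.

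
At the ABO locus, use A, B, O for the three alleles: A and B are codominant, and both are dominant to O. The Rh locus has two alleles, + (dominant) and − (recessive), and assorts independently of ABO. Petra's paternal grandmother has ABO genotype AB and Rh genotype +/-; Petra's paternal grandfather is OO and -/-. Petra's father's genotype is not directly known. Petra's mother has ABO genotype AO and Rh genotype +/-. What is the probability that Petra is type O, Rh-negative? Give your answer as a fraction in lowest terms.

Petra's father's ABO genotype from AB × OO: 1/2 AO, 1/2 BO.
Crossing each possibility with the mother AO and summing P(type O): 1/2·1/4 + 1/2·1/4 = 1/4.
Similarly for Rh via the father's Rh distribution: P(Rh-) = 3/8.
Independent loci: 1/4 × 3/8 = 3/32.

3/32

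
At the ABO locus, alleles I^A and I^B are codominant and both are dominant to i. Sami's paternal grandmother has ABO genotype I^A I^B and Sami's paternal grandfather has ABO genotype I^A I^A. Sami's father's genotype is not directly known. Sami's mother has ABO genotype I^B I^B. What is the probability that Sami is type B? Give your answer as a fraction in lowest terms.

1/4

Sami's father's ABO genotype from I^A I^B × I^A I^A: 1/2 I^A I^A, 1/2 I^A I^B.
Crossing each possibility with the mother I^B I^B and summing P(type B): 1/2·0 + 1/2·1/2 = 1/4.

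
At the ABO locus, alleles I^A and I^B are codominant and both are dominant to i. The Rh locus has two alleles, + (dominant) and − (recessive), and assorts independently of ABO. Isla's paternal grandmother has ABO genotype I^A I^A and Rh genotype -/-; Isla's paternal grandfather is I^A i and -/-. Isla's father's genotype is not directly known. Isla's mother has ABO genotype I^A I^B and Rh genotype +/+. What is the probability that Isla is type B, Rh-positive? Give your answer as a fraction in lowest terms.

Isla's father's ABO genotype from I^A I^A × I^A i: 1/2 I^A I^A, 1/2 I^A i.
Crossing each possibility with the mother I^A I^B and summing P(type B): 1/2·0 + 1/2·1/4 = 1/8.
Similarly for Rh via the father's Rh distribution: P(Rh+) = 1.
Independent loci: 1/8 × 1 = 1/8.

1/8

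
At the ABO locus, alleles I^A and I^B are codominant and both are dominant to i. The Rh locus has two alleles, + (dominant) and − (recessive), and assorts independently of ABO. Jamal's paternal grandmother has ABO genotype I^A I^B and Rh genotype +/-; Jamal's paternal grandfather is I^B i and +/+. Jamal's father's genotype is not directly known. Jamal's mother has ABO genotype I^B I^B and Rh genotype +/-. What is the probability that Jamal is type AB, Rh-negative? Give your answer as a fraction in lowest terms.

Jamal's father's ABO genotype from I^A I^B × I^B i: 1/4 I^A I^B, 1/4 I^A i, 1/4 I^B I^B, 1/4 I^B i.
Crossing each possibility with the mother I^B I^B and summing P(type AB): 1/4·1/2 + 1/4·1/2 + 1/4·0 + 1/4·0 = 1/4.
Similarly for Rh via the father's Rh distribution: P(Rh-) = 1/8.
Independent loci: 1/4 × 1/8 = 1/32.

1/32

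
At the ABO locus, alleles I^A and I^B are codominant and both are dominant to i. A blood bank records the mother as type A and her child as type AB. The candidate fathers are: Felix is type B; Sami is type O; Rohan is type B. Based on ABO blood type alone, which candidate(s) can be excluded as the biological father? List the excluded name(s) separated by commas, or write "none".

A candidate is excluded only if no genotype consistent with his phenotype could produce a type AB child with a type A mother.
Sami (type O): no genotype consistent with that phenotype can produce a type-AB child with a type-A mother.

Sami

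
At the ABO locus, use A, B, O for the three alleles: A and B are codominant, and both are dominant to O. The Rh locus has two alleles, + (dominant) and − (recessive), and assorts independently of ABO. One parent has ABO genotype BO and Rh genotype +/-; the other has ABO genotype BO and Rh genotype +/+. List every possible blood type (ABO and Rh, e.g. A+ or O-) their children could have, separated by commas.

O+, B+

Gametes from BO × BO give offspring ABO genotypes BB, BO, OO, i.e. phenotypes O, B.
Rh cross +/- × +/+ → phenotypes Rh+.
Combining independently: O+, B+.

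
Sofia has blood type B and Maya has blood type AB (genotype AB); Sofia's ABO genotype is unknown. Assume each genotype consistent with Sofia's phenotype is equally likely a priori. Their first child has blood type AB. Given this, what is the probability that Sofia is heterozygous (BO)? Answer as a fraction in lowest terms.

1/3

Possible genotypes: Sofia ∈ {BB, BO}; Maya ∈ {AB}.
Weight each parental genotype pair by prior × P(type-AB child):
  BB × AB: posterior weight 2/3.
  BO × AB: posterior weight 1/3.
Sum the posterior weight over pairs where Sofia is BO: 1/3.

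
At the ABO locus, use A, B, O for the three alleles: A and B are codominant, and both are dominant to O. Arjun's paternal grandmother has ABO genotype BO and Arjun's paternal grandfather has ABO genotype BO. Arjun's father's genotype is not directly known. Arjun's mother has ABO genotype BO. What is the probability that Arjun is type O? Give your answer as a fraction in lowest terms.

Arjun's father's ABO genotype from BO × BO: 1/4 BB, 1/2 BO, 1/4 OO.
Crossing each possibility with the mother BO and summing P(type O): 1/4·0 + 1/2·1/4 + 1/4·1/2 = 1/4.

1/4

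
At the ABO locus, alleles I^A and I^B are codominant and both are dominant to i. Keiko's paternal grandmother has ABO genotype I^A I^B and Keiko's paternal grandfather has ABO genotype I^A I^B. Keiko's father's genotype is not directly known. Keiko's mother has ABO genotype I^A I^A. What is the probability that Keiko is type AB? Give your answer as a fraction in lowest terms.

1/2

Keiko's father's ABO genotype from I^A I^B × I^A I^B: 1/4 I^A I^A, 1/2 I^A I^B, 1/4 I^B I^B.
Crossing each possibility with the mother I^A I^A and summing P(type AB): 1/4·0 + 1/2·1/2 + 1/4·1 = 1/2.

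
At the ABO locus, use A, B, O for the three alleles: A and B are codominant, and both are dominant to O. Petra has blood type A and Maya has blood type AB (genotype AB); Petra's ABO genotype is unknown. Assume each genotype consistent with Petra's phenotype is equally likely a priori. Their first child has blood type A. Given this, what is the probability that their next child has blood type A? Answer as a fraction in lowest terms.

Possible genotypes: Petra ∈ {AA, AO}; Maya ∈ {AB}.
Weight each parental genotype pair by prior × P(type-A child):
  AA × AB: posterior weight 1/2; P(next child type A) = 1/2.
  AO × AB: posterior weight 1/2; P(next child type A) = 1/2.
Weighted sum = 1/2.

1/2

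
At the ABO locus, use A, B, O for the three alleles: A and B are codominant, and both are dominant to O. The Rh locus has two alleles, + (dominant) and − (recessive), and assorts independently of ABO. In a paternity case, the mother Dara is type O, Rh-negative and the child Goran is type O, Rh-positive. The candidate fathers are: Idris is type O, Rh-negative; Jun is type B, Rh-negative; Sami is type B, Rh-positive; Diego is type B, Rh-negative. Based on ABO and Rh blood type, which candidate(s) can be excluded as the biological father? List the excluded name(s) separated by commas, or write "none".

A candidate is excluded only if no genotype consistent with his phenotype could produce a type O, Rh-positive child with a type O, Rh-negative mother.
Idris (type O, Rh-): no genotype consistent with that phenotype can produce a type-O Rh+ child with a type-O mother.
Jun (type B, Rh-): no genotype consistent with that phenotype can produce a type-O Rh+ child with a type-O mother.
Diego (type B, Rh-): no genotype consistent with that phenotype can produce a type-O Rh+ child with a type-O mother.

Idris, Jun, Diego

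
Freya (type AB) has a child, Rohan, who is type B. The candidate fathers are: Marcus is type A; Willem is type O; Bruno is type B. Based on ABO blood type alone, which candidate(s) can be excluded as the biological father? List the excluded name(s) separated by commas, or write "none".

A candidate is excluded only if no genotype consistent with his phenotype could produce a type B child with a type AB mother.
Every candidate has at least one consistent genotype combination, so none can be excluded.

none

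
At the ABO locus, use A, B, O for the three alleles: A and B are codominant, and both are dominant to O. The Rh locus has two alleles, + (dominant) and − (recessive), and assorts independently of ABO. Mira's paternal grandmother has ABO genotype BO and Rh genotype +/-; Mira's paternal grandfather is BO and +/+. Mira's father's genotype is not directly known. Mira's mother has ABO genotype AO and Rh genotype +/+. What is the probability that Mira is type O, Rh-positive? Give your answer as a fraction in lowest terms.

Mira's father's ABO genotype from BO × BO: 1/4 BB, 1/2 BO, 1/4 OO.
Crossing each possibility with the mother AO and summing P(type O): 1/4·0 + 1/2·1/4 + 1/4·1/2 = 1/4.
Similarly for Rh via the father's Rh distribution: P(Rh+) = 1.
Independent loci: 1/4 × 1 = 1/4.

1/4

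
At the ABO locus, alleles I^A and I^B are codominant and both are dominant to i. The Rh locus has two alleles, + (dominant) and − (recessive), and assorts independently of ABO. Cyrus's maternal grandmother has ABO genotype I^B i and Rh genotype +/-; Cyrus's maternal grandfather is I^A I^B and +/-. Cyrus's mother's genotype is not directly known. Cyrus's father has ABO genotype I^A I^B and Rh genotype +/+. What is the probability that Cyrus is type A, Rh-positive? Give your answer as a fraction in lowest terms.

Cyrus's mother's ABO genotype from I^B i × I^A I^B: 1/4 I^A I^B, 1/4 I^A i, 1/4 I^B I^B, 1/4 I^B i.
Crossing each possibility with the father I^A I^B and summing P(type A): 1/4·1/4 + 1/4·1/2 + 1/4·0 + 1/4·1/4 = 1/4.
Similarly for Rh via the mother's Rh distribution: P(Rh+) = 1.
Independent loci: 1/4 × 1 = 1/4.

1/4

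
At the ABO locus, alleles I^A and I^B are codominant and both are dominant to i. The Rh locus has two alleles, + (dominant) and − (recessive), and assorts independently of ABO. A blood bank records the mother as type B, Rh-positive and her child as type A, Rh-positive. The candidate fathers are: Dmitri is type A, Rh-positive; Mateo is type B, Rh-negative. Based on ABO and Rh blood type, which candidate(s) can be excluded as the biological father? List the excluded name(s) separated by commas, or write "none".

Mateo

A candidate is excluded only if no genotype consistent with his phenotype could produce a type A, Rh-positive child with a type B, Rh-positive mother.
Mateo (type B, Rh-): no genotype consistent with that phenotype can produce a type-A Rh+ child with a type-B mother.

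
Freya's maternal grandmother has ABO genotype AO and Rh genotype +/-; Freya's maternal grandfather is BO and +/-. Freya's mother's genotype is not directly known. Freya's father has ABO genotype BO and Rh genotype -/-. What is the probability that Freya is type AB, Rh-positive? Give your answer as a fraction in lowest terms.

1/16

Freya's mother's ABO genotype from AO × BO: 1/4 AB, 1/4 AO, 1/4 BO, 1/4 OO.
Crossing each possibility with the father BO and summing P(type AB): 1/4·1/4 + 1/4·1/4 + 1/4·0 + 1/4·0 = 1/8.
Similarly for Rh via the mother's Rh distribution: P(Rh+) = 1/2.
Independent loci: 1/8 × 1/2 = 1/16.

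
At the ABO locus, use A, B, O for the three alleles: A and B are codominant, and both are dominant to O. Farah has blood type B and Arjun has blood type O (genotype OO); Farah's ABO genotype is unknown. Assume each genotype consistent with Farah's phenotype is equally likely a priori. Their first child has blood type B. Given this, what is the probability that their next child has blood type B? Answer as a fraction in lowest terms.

Possible genotypes: Farah ∈ {BB, BO}; Arjun ∈ {OO}.
Weight each parental genotype pair by prior × P(type-B child):
  BB × OO: posterior weight 2/3; P(next child type B) = 1.
  BO × OO: posterior weight 1/3; P(next child type B) = 1/2.
Weighted sum = 5/6.

5/6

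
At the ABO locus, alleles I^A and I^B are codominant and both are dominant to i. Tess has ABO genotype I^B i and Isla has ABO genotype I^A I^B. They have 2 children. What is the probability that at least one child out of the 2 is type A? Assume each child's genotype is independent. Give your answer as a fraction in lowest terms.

7/16

ABO cross I^B i × I^A I^B → 1/4 A, 1/2 B, 1/4 AB.
So P(type A) = 1/4 per child.
P(none) = (3/4)^2 = 9/16; P(at least one) = 1 − 9/16 = 7/16.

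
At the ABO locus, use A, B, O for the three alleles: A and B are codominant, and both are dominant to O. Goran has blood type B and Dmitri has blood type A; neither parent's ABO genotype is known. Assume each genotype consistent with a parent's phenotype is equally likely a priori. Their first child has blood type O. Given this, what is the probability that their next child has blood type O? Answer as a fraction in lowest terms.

1/4

Possible genotypes: Goran ∈ {BB, BO}; Dmitri ∈ {AA, AO}.
Weight each parental genotype pair by prior × P(type-O child):
  BO × AO: posterior weight 1; P(next child type O) = 1/4.
Weighted sum = 1/4.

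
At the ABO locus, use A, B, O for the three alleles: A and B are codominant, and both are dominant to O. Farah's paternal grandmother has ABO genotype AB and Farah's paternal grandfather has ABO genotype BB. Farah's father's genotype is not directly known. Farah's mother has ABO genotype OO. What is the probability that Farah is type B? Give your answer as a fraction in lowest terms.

3/4

Farah's father's ABO genotype from AB × BB: 1/2 AB, 1/2 BB.
Crossing each possibility with the mother OO and summing P(type B): 1/2·1/2 + 1/2·1 = 3/4.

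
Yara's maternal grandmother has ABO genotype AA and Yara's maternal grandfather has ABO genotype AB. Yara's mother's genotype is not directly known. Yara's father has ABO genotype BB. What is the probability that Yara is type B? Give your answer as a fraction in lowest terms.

Yara's mother's ABO genotype from AA × AB: 1/2 AA, 1/2 AB.
Crossing each possibility with the father BB and summing P(type B): 1/2·0 + 1/2·1/2 = 1/4.

1/4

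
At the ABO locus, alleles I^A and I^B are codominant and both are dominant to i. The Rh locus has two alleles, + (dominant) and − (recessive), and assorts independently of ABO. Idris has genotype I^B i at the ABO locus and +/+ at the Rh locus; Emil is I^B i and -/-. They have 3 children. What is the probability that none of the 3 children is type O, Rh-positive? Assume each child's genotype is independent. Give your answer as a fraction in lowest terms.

ABO cross I^B i × I^B i → 1/4 O, 3/4 B.
Rh cross +/+ × -/- → 1 Rh+; so P(type O, Rh-positive) = 1/4 × 1 = 1/4 per child.
P(not type O, Rh-positive) = 3/4 for one child; (3/4)^3 = 27/64.

27/64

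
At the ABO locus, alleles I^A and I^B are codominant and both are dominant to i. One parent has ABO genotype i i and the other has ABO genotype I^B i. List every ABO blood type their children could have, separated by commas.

Gametes from i i × I^B i give offspring ABO genotypes I^B i, i i, i.e. phenotypes O, B.

O, B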